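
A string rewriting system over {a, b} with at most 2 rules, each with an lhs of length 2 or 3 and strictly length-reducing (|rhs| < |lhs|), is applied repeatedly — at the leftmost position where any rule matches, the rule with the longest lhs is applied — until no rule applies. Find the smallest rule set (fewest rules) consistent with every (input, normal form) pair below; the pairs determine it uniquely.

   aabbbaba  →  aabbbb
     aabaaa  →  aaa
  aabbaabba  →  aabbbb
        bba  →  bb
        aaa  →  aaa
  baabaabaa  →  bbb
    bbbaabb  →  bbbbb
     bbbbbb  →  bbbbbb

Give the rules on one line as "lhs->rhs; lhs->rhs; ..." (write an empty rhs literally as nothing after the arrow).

aba->; ba->b

  | aabbbaba => aabbbba => aabbbb
  | aabaaa => aaa
  | aabbaabba => aabbabba => aabbbba => aabbbb
  | bba => bb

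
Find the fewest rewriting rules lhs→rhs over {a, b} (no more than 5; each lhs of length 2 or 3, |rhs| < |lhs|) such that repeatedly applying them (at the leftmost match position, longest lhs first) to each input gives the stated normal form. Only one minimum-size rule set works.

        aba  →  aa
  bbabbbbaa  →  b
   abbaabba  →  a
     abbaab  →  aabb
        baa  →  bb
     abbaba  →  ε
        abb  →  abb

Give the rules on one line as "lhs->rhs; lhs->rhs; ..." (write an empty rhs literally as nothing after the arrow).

  | aba => aa
  | bbabbbbaa => babbbbaa => abbbbaa => aabbaa => aabbb => aaab => b
  | abbaabba => abbbbba => aabbba => aaaba => ba => a
  | abbaab => abbbb => aabb

aaa->; ba->a; baa->bb; bbb->ab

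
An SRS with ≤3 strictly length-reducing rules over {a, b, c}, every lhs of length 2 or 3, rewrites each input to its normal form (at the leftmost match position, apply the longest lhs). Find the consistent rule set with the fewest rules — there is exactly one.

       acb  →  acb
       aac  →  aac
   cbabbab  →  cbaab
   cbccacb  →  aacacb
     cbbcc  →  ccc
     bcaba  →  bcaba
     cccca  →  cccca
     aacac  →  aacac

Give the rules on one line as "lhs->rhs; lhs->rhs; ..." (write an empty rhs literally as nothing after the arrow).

  | acb
  | aac
  | cbabbab => cbaab
  | cbccacb => aacacb

bb->; cbc->aa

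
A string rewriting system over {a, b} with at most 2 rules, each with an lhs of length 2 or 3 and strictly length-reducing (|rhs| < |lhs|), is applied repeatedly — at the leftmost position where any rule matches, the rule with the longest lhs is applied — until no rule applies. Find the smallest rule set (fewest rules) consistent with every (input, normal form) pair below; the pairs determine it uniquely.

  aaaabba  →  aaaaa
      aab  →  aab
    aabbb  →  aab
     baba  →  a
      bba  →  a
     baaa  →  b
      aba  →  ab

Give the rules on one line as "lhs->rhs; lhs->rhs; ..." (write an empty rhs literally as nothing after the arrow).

  | aaaabba => aaaaa
  | aab
  | aabbb => aab
  | baba => bba => a

ba->b; bb->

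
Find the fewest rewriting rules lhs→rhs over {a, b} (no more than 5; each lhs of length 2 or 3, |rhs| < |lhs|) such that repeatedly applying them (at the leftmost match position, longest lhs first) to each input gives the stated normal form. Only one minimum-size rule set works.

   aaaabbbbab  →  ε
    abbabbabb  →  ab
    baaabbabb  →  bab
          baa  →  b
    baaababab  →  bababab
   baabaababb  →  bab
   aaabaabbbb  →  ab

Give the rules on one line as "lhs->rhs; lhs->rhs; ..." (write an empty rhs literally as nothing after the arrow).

aa->; aab->; bb->b; bba->aa

  | aaaabbbbab => aabbbbab => bbbab => bbab => aab => ε
  | abbabbabb => aaabbabb => abbabb => aaabb => abb => ab
  | baaabbabb => babbabb => baaabb => babb => bab
  | baa => b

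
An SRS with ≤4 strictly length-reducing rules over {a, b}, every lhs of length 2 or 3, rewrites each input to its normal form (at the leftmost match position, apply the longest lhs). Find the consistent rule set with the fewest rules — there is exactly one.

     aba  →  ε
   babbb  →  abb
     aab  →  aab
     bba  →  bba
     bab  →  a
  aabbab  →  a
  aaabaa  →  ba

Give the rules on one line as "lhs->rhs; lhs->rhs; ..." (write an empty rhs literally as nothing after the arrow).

aaa->ba; aba->; bab->a

  | aba => ε
  | babbb => abb
  | aab
  | bba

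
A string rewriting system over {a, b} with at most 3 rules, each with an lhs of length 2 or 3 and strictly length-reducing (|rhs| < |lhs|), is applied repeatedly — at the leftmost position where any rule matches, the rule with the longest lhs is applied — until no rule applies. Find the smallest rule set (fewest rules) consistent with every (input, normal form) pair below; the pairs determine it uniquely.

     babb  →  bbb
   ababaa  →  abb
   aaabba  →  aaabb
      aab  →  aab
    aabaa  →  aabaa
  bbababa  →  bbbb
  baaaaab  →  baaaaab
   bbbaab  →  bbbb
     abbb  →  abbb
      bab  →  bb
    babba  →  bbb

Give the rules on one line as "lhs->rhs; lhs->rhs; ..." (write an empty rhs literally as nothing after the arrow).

bab->bb; bba->bb

  | babb => bbb
  | ababaa => abbaa => abba => abb
  | aaabba => aaabb
  | aab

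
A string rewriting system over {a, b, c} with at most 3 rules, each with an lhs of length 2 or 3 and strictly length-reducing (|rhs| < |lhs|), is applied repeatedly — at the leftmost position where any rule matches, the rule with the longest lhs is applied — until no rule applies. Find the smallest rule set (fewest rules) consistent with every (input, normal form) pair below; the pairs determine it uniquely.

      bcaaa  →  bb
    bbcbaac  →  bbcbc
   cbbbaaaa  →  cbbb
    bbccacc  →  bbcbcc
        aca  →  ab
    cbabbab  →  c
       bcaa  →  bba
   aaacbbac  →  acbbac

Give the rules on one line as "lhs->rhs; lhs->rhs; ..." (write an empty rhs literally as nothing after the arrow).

  | bcaaa => bbaa => bb
  | bbcbaac => bbcbc
  | cbbbaaaa => cbbbaa => cbbb
  | bbccacc => bbcbcc

aa->; bab->; ca->b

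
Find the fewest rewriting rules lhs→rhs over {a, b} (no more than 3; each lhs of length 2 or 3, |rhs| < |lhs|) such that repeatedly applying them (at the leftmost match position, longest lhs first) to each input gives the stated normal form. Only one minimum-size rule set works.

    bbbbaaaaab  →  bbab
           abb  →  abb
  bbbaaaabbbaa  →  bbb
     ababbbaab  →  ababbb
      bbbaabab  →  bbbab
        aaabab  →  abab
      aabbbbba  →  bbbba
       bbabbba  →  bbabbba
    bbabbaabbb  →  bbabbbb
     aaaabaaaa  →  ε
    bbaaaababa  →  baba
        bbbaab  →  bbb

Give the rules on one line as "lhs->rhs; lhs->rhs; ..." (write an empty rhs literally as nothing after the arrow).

  | bbbbaaaaab => bbbaaab => bbab
  | abb
  | bbbaaaabbbaa => bbaabbbaa => bbbbaa => bbb
  | ababbbaab => ababbb

aa->; aab->; baa->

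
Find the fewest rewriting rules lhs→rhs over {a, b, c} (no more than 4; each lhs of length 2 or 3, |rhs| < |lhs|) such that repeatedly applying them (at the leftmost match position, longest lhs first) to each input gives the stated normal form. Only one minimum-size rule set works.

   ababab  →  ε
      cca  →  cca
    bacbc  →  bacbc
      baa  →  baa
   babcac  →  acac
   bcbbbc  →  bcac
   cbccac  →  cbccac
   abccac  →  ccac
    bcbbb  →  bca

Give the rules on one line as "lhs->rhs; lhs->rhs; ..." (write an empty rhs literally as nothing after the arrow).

  | ababab => abab => ab => ε
  | cca
  | bacbc
  | baa

ab->; bab->a; bbb->a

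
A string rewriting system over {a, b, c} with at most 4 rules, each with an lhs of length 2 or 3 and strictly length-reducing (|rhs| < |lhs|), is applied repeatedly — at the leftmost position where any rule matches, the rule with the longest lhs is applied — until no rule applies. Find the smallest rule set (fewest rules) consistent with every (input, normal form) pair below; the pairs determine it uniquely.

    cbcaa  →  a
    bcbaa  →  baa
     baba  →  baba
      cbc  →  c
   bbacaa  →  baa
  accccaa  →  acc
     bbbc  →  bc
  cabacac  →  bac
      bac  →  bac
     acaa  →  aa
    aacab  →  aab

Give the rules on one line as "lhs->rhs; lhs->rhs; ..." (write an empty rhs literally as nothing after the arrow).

bb->b; ca->; cb->

  | cbcaa => caa => a
  | bcbaa => baa
  | baba
  | cbc => c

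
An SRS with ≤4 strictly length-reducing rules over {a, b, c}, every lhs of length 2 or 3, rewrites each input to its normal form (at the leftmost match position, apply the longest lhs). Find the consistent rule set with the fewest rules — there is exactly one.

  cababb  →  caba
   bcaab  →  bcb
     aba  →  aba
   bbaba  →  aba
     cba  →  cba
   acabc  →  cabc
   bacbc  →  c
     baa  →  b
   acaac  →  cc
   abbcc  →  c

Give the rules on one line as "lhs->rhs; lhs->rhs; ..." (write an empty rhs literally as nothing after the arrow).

aa->; ac->; aca->ca; bb->

  | cababb => caba
  | bcaab => bcb
  | aba
  | bbaba => aba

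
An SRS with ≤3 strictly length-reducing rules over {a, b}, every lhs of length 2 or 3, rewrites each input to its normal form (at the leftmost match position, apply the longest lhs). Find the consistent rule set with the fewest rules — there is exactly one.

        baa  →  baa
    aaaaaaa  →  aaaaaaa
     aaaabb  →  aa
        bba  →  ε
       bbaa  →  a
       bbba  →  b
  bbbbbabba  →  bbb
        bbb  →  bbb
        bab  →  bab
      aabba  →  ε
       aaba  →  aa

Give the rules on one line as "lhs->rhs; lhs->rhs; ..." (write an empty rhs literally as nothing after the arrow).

aab->a; aba->; bba->

  | baa
  | aaaaaaa
  | aaaabb => aaab => aa
  | bba => ε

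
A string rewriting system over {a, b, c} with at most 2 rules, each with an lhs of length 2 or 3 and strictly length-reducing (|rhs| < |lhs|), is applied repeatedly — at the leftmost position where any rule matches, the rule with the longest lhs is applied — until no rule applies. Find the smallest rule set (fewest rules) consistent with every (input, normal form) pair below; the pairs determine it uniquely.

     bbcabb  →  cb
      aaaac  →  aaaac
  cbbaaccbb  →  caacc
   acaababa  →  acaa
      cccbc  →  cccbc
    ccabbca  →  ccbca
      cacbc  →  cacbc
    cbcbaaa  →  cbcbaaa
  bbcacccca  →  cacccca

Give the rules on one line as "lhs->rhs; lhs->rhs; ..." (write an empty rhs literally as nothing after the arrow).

  | bbcabb => cabb => cb
  | aaaac
  | cbbaaccbb => caaccbb => caacc
  | acaababa => acaaba => acaa

ab->; bb->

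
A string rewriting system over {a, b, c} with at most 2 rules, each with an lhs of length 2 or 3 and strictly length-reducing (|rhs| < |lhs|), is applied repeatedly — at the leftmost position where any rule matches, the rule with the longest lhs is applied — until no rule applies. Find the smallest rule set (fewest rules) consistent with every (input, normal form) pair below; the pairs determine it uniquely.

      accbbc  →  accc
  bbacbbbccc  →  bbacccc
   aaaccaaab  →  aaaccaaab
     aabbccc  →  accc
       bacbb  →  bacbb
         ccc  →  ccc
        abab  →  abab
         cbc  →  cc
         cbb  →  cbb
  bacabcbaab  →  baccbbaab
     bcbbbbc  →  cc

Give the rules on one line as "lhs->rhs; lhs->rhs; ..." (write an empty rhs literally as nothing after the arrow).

abc->cb; bc->c

  | accbbc => accbc => accc
  | bbacbbbccc => bbacbbccc => bbacbccc => bbacccc
  | aaaccaaab
  | aabbccc => aabccc => acbcc => accc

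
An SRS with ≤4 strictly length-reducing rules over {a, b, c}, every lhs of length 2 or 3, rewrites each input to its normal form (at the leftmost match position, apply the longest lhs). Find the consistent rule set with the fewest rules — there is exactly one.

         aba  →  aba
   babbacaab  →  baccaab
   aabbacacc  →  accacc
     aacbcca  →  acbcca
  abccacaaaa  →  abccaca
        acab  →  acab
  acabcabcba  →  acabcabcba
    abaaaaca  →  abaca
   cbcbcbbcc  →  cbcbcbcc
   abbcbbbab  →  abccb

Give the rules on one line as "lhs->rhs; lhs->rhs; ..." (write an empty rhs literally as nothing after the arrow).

aaa->; aac->ac; bb->b; bba->c

  | aba
  | babbacaab => baccaab
  | aabbacacc => aaccacc => accacc
  | aacbcca => acbcca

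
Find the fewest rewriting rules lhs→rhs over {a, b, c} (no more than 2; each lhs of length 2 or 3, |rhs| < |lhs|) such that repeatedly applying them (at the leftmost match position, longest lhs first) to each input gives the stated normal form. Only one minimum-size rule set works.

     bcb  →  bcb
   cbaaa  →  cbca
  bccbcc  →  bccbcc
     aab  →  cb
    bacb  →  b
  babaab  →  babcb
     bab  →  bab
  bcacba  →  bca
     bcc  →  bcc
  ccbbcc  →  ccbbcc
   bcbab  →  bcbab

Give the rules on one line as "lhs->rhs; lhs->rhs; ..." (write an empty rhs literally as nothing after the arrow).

  | bcb
  | cbaaa => cbca
  | bccbcc
  | aab => cb

aa->c; acb->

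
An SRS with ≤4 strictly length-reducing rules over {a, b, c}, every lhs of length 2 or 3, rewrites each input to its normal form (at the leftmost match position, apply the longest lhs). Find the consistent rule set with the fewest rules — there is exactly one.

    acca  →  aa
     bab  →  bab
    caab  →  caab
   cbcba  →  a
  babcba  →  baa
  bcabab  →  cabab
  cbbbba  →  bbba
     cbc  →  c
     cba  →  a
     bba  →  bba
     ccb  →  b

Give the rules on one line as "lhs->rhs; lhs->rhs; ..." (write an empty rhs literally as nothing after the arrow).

bc->c; cb->; cc->

  | acca => aa
  | bab
  | caab
  | cbcba => cba => a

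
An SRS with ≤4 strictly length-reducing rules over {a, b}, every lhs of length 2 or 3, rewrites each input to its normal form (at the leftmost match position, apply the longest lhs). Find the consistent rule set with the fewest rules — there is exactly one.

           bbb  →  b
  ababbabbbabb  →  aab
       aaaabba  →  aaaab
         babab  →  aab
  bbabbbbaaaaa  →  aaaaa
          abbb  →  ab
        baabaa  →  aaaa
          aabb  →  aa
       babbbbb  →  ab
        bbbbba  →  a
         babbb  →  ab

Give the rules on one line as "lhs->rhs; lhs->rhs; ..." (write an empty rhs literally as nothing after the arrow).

  | bbb => b
  | ababbabbbabb => aabbabbbabb => aabbbbabb => aabbabb => aabbb => aab
  | aaaabba => aaaab
  | babab => abab => aab

ba->a; bb->; bba->b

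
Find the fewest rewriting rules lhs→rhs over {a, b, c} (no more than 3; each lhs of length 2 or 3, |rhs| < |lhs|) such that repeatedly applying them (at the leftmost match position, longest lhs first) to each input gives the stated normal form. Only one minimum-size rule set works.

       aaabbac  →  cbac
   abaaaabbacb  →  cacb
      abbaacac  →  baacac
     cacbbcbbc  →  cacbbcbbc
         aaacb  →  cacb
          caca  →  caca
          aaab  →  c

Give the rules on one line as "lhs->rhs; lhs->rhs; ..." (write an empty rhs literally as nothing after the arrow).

  | aaabbac => cabbac => cbac
  | abaaaabbacb => aaaabbacb => caabbacb => cabacb => cacb
  | abbaacac => baacac
  | cacbbcbbc

aaa->ca; ab->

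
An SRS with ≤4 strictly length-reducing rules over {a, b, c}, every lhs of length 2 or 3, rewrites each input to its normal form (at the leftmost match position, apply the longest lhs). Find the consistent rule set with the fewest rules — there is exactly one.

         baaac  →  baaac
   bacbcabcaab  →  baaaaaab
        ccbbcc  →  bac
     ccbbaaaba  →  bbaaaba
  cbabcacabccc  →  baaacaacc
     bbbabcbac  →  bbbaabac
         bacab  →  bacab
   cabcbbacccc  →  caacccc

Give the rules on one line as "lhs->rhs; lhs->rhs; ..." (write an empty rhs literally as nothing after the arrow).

abb->; bc->a; cb->b

  | baaac
  | bacbcabcaab => babcabcaab => baaabcaab => baaaaaab
  | ccbbcc => cbbcc => bbcc => bac
  | ccbbaaaba => cbbaaaba => bbaaaba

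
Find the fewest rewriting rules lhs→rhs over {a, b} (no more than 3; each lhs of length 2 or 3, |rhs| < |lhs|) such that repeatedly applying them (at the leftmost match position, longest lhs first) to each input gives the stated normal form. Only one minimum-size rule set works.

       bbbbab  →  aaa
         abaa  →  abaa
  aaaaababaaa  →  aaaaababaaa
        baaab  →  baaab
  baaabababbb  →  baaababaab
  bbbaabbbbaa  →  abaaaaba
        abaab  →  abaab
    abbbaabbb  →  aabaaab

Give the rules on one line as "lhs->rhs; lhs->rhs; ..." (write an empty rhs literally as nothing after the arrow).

bb->a; bba->ab

  | bbbbab => abbab => aabb => aaa
  | abaa
  | aaaaababaaa
  | baaab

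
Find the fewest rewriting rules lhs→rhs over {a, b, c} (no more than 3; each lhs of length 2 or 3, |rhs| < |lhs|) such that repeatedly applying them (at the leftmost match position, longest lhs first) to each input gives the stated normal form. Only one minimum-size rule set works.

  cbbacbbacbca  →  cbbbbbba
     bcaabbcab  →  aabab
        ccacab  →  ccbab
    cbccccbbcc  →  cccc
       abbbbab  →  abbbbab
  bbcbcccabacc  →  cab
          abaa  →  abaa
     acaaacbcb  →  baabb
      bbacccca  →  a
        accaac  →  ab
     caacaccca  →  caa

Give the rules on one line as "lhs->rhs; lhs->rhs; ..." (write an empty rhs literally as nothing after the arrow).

ac->b; bc->

  | cbbacbbacbca => cbbbbbacbca => cbbbbbbbca => cbbbbbba
  | bcaabbcab => aabbcab => aabab
  | ccacab => ccbab
  | cbccccbbcc => ccccbbcc => ccccbc => cccc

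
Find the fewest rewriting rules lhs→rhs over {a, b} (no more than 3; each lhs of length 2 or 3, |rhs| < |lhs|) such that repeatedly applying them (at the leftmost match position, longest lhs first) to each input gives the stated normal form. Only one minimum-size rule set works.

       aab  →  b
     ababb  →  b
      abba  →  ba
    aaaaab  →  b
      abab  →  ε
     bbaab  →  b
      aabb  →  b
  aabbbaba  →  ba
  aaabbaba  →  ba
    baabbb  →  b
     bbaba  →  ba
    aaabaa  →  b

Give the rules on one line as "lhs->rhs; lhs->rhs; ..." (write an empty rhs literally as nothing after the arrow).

aa->b; ab->; bb->b

  | aab => bb => b
  | ababb => abb => b
  | abba => ba
  | aaaaab => baaab => bbab => bab => b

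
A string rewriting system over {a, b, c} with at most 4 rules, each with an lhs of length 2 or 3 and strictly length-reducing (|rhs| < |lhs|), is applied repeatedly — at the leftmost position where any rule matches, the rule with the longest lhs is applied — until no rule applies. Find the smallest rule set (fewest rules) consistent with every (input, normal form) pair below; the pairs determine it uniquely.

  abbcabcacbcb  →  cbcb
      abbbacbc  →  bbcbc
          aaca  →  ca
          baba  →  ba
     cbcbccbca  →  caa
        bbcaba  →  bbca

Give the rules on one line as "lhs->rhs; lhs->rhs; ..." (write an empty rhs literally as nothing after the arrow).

ab->; ac->c; bcc->a

  | abbcabcacbcb => bcabcacbcb => bccacbcb => aacbcb => acbcb => cbcb
  | abbbacbc => bbacbc => bbcbc
  | aaca => aca => ca
  | baba => ba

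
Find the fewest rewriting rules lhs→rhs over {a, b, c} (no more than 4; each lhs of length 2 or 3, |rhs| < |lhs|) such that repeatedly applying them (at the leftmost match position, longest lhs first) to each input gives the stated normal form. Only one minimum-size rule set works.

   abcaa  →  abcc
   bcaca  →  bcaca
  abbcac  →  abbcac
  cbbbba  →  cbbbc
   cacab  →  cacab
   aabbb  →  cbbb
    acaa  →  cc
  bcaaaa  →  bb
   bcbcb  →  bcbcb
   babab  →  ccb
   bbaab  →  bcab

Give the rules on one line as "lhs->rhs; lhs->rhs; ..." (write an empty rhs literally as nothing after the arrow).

aa->c; acc->cc; ba->c; ccc->b

  | abcaa => abcc
  | bcaca
  | abbcac
  | cbbbba => cbbbc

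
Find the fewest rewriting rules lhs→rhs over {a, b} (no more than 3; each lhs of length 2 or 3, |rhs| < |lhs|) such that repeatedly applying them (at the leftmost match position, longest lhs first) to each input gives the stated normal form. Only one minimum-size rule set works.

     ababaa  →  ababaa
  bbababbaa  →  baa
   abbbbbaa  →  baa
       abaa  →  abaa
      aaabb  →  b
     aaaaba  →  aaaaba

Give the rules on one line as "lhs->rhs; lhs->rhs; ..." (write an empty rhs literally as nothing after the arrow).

  | ababaa
  | bbababbaa => bababbaa => babbbaa => bbbbaa => bbbaa => bbaa => baa
  | abbbbbaa => bbbbbaa => bbbbaa => bbbaa => bbaa => baa
  | abaa

abb->bb; bb->b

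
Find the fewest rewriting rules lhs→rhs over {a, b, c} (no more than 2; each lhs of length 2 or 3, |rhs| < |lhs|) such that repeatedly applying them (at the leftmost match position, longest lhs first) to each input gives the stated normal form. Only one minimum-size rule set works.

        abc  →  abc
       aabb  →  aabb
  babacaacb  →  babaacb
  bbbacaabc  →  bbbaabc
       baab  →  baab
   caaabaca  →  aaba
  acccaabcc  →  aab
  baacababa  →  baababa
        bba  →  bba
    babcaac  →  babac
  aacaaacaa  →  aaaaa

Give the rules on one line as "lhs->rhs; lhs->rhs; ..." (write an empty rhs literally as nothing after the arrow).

ca->; cc->

  | abc
  | aabb
  | babacaacb => babaacb
  | bbbacaabc => bbbaabc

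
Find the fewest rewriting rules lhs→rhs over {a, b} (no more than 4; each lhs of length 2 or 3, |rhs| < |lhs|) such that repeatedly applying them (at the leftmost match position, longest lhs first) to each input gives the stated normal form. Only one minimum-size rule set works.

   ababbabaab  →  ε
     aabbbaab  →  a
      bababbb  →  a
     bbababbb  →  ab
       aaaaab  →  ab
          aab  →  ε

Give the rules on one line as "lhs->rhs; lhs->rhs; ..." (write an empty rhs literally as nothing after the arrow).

aa->b; bab->a; bb->; bbb->ab

  | ababbabaab => aababaab => bbabaab => abaab => abbb => aab => bb => ε
  | aabbbaab => bbbbaab => abbaab => aaab => bab => a
  | bababbb => aabbb => bbbb => abb => a
  | bbababbb => ababbb => aabb => bbb => ab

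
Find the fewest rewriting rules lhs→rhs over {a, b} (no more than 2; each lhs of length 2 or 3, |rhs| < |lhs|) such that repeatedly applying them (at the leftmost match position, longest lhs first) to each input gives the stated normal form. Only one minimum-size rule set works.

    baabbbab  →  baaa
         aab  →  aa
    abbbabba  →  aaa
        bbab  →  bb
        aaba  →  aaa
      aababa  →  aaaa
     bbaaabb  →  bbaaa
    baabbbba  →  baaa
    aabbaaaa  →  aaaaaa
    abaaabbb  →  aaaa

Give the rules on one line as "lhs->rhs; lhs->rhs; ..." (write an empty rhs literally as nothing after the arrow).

  | baabbbab => baabbab => baabab => baaab => baaa
  | aab => aa
  | abbbabba => abbabba => ababba => aabba => aaba => aaa
  | bbab => bb

ab->a; bab->b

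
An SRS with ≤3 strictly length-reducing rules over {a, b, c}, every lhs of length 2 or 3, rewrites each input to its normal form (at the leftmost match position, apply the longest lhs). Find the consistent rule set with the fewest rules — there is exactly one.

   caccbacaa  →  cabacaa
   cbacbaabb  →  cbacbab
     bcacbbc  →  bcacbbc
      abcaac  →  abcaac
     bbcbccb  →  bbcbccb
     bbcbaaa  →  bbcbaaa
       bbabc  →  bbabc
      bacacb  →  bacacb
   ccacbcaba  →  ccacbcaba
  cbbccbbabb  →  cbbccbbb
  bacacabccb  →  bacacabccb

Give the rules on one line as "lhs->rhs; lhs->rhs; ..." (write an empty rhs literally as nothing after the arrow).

  | caccbacaa => cabacaa
  | cbacbaabb => cbacbab
  | bcacbbc
  | abcaac

abb->b; acc->a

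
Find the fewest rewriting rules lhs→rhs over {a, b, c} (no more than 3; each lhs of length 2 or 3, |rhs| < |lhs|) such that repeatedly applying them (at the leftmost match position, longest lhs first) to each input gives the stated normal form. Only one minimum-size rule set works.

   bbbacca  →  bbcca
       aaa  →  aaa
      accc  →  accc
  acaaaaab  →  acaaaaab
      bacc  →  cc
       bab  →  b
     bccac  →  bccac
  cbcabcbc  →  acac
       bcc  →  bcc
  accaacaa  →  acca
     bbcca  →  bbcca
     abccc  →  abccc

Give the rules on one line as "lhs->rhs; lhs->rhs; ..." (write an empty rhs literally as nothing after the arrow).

aac->b; ba->; cbc->ac

  | bbbacca => bbcca
  | aaa
  | accc
  | acaaaaab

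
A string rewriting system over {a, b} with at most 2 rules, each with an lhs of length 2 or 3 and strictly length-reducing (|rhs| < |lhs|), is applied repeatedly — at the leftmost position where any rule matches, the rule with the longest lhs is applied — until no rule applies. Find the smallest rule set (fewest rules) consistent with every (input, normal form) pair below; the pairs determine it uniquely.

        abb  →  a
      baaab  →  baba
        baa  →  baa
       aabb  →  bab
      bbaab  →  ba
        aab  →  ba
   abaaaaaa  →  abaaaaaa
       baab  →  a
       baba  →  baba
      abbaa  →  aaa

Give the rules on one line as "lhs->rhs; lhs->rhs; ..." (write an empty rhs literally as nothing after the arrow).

  | abb => a
  | baaab => baba
  | baa
  | aabb => bab

aab->ba; bb->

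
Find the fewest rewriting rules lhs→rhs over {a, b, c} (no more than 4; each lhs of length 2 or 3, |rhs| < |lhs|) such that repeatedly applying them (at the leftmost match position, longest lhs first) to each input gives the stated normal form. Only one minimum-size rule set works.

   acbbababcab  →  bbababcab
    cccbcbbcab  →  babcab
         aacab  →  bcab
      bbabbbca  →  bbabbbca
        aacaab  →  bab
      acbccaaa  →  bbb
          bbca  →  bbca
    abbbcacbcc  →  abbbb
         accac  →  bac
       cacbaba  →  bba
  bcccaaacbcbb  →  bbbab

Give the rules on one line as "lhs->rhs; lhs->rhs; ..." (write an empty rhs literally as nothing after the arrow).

aa->b; cb->a; cc->a

  | acbbababcab => aabababcab => bbababcab
  | cccbcbbcab => acbcbbcab => aacbbcab => bcbbcab => babcab
  | aacab => bcab
  | bbabbbca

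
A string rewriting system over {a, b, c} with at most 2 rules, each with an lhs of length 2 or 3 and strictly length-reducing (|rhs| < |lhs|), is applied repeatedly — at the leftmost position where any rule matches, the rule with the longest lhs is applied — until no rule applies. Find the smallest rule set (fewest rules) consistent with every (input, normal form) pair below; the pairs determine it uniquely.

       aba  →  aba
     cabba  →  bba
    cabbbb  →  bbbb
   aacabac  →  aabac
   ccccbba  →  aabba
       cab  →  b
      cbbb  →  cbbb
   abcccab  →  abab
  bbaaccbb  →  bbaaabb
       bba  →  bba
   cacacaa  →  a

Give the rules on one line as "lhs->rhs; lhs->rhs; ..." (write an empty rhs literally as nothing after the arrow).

ca->; cc->a

  | aba
  | cabba => bba
  | cabbbb => bbbb
  | aacabac => aabac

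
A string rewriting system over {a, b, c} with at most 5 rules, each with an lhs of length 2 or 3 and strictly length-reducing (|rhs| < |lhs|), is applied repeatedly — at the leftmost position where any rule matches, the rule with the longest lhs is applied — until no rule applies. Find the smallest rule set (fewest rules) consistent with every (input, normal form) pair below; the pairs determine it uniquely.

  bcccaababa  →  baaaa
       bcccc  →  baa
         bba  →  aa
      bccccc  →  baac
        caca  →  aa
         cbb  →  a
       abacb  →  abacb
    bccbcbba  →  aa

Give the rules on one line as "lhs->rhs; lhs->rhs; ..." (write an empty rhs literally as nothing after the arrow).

bab->; bb->a; ca->a; cc->a

  | bcccaababa => bacaababa => baaababa => baaaa
  | bcccc => bacc => baa
  | bba => aa
  | bccccc => baccc => baac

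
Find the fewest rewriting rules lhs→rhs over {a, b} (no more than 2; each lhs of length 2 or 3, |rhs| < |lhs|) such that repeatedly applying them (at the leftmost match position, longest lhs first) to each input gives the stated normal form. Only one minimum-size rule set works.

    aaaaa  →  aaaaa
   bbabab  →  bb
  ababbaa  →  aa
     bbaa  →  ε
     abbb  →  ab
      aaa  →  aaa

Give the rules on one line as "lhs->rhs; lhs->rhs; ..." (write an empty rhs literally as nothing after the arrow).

abb->ab; ba->

  | aaaaa
  | bbabab => bbab => bb
  | ababbaa => abbaa => abaa => aa
  | bbaa => ba => ε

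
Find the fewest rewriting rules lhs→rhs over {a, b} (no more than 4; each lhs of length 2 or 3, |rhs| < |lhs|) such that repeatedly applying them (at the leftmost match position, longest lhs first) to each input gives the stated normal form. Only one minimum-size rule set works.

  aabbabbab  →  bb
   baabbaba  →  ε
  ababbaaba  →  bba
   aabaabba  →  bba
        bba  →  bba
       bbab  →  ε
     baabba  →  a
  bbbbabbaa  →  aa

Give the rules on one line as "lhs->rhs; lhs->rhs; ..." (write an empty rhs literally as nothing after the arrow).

  | aabbabbab => abbabbab => bbabbab => bbbbab => bab => bb
  | baabbaba => babbaba => bbbaba => aba => ε
  | ababbaaba => bbaaba => bba
  | aabaabba => aabba => abba => bba

ab->b; aba->; bbb->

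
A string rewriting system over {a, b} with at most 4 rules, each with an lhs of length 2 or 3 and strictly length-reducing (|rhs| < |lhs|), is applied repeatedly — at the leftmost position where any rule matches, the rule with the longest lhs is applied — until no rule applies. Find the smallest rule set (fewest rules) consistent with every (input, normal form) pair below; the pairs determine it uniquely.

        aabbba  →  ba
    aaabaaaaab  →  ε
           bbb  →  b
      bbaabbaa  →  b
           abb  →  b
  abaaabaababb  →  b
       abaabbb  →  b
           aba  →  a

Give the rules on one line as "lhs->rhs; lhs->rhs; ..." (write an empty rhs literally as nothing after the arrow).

aa->; ab->; bb->b

  | aabbba => bbba => bba => ba
  | aaabaaaaab => abaaaaab => aaaaab => aaab => ab => ε
  | bbb => bb => b
  | bbaabbaa => baabbaa => bbbaa => bbaa => baa => b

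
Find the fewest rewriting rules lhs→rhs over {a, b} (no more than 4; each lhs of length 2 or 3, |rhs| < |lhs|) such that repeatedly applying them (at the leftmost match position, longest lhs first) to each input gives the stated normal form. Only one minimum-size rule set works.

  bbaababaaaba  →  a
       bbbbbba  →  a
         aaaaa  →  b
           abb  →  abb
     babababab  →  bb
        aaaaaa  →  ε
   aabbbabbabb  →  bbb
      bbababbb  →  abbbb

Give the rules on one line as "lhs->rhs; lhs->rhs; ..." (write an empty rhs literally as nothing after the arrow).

aa->b; ba->; bab->bb; bba->a

  | bbaababaaaba => aababaaaba => bbabaaaba => abaaaba => aaaba => baba => bba => a
  | bbbbbba => bbbba => bba => a
  | aaaaa => baaa => aa => b
  | abb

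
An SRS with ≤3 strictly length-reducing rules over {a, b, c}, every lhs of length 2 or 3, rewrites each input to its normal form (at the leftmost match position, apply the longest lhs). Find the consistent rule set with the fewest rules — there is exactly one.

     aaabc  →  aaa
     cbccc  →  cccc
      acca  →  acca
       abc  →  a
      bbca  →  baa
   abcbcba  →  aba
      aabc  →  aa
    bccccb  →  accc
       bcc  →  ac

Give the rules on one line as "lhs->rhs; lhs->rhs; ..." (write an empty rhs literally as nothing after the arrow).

  | aaabc => aaa
  | cbccc => cccc
  | acca
  | abc => a

abc->a; bc->a; cb->c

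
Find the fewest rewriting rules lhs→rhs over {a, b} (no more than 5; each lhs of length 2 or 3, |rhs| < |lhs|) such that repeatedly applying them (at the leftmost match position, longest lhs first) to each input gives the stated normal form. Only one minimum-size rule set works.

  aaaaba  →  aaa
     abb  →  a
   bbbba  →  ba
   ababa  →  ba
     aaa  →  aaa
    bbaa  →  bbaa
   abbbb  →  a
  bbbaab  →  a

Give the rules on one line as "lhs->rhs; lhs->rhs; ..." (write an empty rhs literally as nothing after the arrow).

ab->; aba->; abb->a; bbb->

  | aaaaba => aaa
  | abb => a
  | bbbba => ba
  | ababa => ba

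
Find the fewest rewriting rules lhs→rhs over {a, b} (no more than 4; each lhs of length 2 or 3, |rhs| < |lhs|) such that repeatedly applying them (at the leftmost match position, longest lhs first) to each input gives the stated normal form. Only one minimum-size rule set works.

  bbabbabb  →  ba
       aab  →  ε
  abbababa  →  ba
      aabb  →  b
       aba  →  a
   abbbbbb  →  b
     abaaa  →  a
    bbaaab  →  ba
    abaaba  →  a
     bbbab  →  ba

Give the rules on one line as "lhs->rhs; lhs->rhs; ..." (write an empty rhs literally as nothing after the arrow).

  | bbabbabb => babbabb => bababb => baabb => babb => bab => ba
  | aab => ab => ε
  | abbababa => bababa => baaba => baba => baa => ba
  | aabb => abb => b

aa->a; ab->; bab->ba; bb->b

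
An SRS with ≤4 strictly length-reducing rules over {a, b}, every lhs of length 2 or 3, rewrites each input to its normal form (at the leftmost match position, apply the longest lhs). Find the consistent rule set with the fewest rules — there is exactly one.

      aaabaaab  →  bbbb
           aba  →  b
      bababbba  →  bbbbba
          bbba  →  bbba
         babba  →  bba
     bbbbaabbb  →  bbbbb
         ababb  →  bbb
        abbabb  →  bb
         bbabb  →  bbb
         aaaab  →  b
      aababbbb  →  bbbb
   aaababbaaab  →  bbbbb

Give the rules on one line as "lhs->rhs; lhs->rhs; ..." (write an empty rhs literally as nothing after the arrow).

  | aaabaaab => bbaaab => bbbb
  | aba => b
  | bababbba => bbbbba
  | bbba

aaa->b; ab->; aba->b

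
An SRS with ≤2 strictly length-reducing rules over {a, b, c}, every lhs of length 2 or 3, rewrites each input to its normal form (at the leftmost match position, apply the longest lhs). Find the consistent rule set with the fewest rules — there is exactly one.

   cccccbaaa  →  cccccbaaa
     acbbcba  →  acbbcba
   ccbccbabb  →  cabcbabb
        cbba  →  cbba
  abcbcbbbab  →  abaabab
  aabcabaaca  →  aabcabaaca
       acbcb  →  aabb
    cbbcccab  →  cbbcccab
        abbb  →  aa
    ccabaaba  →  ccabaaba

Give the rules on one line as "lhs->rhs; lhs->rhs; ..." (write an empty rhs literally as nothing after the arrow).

  | cccccbaaa
  | acbbcba
  | ccbccbabb => cabcbabb
  | cbba

bbb->a; cbc->ab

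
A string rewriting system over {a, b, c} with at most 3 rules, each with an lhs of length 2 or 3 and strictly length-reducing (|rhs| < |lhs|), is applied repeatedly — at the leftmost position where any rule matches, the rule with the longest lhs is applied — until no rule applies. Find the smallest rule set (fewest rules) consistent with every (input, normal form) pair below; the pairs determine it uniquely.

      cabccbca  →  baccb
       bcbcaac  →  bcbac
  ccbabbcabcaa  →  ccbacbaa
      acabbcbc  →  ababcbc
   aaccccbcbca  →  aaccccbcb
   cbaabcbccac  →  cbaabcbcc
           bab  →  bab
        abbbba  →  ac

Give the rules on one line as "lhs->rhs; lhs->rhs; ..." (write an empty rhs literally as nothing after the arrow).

bb->c; ca->; cab->ba

  | cabccbca => baccbca => baccb
  | bcbcaac => bcbac
  | ccbabbcabcaa => ccbaccabcaa => ccbacbacaa => ccbacbaa
  | acabbcbc => ababcbc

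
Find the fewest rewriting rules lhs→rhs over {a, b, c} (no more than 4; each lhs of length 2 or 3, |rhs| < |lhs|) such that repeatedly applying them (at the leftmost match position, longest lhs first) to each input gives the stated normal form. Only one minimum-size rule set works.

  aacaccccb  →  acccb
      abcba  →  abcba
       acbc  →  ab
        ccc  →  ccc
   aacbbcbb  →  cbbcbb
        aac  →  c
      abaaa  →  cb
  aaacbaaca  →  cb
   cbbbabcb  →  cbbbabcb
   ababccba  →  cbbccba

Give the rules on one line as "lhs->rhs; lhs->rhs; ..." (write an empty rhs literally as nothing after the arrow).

aa->; aba->cb; cac->a; cbc->b

  | aacaccccb => caccccb => acccb
  | abcba
  | acbc => ab
  | ccc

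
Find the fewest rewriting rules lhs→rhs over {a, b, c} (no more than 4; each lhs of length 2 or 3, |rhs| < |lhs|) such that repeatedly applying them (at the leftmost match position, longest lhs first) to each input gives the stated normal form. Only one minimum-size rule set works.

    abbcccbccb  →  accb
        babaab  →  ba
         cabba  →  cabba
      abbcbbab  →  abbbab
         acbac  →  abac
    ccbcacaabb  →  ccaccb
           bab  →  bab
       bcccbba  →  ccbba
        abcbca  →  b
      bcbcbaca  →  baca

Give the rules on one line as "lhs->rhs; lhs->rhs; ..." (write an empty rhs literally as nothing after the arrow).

aa->b; aab->c; bc->; cba->ba

  | abbcccbccb => abccbccb => acbccb => accb
  | babaab => babc => ba
  | cabba
  | abbcbbab => abbbab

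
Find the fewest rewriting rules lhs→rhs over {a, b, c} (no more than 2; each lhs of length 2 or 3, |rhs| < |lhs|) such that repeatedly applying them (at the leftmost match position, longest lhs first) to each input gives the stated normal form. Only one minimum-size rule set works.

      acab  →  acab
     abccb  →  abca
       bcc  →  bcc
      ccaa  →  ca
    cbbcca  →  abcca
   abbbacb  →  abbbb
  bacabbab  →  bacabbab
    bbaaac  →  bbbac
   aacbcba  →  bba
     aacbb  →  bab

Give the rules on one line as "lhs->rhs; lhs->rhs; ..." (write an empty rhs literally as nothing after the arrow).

  | acab
  | abccb => abca
  | bcc
  | ccaa => ccb => ca

aa->b; cb->a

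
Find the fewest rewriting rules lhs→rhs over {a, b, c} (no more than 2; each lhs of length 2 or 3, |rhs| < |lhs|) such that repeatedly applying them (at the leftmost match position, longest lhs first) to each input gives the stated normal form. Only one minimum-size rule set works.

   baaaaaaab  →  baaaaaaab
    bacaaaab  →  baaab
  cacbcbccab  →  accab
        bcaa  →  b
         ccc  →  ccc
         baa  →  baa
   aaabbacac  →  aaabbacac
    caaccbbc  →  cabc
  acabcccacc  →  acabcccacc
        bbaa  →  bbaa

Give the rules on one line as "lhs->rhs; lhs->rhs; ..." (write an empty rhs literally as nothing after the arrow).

caa->; cb->a

  | baaaaaaab
  | bacaaaab => baaab
  | cacbcbccab => caacbccab => cbccab => accab
  | bcaa => b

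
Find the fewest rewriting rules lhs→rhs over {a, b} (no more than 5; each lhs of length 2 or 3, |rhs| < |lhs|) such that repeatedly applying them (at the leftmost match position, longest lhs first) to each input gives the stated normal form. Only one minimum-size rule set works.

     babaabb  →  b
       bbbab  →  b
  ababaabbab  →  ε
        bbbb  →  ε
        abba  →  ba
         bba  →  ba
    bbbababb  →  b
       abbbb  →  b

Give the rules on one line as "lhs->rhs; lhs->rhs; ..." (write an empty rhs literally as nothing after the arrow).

  | babaabb => bababb => babbb => bbb => b
  | bbbab => bab => b
  | ababaabbab => abbaabbab => baabbab => babab => babb => bb => ε
  | bbbb => bb => ε

ab->; aba->ab; bb->; bba->ba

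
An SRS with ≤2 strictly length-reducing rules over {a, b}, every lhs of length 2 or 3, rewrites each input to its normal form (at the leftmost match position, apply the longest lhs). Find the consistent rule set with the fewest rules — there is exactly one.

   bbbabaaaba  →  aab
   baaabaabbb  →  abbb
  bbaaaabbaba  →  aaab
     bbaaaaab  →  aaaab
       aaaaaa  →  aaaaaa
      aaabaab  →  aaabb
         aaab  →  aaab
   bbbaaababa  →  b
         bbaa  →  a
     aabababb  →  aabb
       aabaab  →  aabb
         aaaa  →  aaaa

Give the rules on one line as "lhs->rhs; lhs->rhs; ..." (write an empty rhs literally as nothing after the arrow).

  | bbbabaaaba => bbaaaba => aaba => aab
  | baaabaabbb => baabaabbb => babaabbb => bbaabbb => abbb
  | bbaaaabbaba => aaabbaba => aaaba => aaab
  | bbaaaaab => aaaab

ba->b; bba->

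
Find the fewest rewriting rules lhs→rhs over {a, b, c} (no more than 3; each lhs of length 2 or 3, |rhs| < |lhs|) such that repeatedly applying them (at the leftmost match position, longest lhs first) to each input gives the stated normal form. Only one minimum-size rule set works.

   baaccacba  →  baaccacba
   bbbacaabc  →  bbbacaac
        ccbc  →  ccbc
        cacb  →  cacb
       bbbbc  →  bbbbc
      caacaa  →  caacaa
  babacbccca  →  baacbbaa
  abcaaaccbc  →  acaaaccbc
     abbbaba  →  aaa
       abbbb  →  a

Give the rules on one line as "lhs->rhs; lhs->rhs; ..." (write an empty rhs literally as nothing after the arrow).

ab->a; ccc->ba

  | baaccacba
  | bbbacaabc => bbbacaac
  | ccbc
  | cacb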